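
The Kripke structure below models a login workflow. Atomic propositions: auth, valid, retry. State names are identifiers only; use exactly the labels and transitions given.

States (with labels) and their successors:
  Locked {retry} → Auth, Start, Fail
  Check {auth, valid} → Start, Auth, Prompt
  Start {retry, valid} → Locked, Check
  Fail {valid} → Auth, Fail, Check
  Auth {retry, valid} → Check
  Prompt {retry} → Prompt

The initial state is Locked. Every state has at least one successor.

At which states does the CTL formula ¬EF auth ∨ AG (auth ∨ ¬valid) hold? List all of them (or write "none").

States satisfying auth: {Check}.
States satisfying EF auth: {Locked, Check, Start, Fail, Auth}.
States satisfying ¬EF auth: {Prompt}.
States satisfying auth ∨ ¬valid: {Locked, Check, Prompt}.
States satisfying AG (auth ∨ ¬valid): {Prompt}.
States satisfying ¬EF auth ∨ AG (auth ∨ ¬valid): {Prompt}.

{Prompt}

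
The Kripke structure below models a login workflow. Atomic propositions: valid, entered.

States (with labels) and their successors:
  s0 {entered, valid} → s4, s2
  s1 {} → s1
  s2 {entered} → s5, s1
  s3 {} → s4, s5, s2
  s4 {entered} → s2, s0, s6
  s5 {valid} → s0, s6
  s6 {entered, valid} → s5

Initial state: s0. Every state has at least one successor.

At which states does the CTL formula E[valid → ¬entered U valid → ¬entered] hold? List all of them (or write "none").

{s1, s2, s3, s4, s5}

States satisfying valid → ¬entered: {s1, s2, s3, s4, s5}.
States satisfying E[valid → ¬entered U valid → ¬entered]: {s1, s2, s3, s4, s5}.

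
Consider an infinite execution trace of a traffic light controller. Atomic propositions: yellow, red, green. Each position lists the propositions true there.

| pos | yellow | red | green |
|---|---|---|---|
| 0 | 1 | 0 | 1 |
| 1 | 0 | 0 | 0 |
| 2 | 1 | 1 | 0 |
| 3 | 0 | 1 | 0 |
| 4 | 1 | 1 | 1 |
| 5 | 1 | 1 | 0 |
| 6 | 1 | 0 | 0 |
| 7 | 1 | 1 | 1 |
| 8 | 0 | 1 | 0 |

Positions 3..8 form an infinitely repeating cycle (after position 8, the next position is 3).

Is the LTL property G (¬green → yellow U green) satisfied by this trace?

Violated

¬green → yellow U green must hold at every position from 0 onward. It fails at position 1, so G (¬green → yellow U green) is false.
Positions where ¬green holds: 1, 2, 3, 5, 6, 8.
Check yellow U green at each: 1→fails, 2→fails, 3→fails, 5→ok, 6→ok, 8→fails.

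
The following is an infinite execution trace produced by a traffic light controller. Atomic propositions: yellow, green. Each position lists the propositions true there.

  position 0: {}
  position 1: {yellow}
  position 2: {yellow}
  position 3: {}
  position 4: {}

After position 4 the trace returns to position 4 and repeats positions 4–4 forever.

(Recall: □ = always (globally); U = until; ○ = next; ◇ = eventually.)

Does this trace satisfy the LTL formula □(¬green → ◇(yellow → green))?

Satisfied

¬green → ◇(yellow → green) holds at every position 0..4, and those are all positions ever visited, so □(¬green → ◇(yellow → green)) holds.
Positions where ¬green holds: 0, 1, 2, 3, 4.
Check ◇(yellow → green) at each: 0→ok, 1→ok, 2→ok, 3→ok, 4→ok.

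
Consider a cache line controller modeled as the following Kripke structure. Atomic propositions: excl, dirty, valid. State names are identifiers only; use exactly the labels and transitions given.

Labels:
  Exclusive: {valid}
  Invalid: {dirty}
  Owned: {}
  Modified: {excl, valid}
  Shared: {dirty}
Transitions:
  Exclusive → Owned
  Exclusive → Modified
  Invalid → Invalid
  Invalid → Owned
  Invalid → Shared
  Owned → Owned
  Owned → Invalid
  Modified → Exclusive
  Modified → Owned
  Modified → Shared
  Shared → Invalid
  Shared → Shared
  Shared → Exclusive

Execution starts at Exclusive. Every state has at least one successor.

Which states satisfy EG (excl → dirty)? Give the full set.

States satisfying excl → dirty: {Exclusive, Invalid, Owned, Shared}.
States satisfying EG (excl → dirty): {Exclusive, Invalid, Owned, Shared}.

{Exclusive, Invalid, Owned, Shared}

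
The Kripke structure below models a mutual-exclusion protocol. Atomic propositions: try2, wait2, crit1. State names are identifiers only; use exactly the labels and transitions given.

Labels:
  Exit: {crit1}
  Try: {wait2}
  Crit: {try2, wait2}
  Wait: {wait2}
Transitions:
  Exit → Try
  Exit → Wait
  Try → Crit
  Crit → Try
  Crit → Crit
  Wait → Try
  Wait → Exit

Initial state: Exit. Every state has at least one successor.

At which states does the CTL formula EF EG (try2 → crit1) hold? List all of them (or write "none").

{Exit, Wait}

States satisfying EG (try2 → crit1): {Exit, Wait}.
States satisfying EF EG (try2 → crit1): {Exit, Wait}.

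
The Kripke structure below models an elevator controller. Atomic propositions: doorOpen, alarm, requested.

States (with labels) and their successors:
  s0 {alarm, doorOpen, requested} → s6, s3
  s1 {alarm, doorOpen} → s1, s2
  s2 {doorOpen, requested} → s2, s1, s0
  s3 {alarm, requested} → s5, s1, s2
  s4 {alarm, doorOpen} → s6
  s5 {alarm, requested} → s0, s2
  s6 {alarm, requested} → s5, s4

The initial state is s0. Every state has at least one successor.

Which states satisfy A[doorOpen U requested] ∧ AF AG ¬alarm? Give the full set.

none

States satisfying doorOpen: {s0, s1, s2, s4}.
States satisfying requested: {s0, s2, s3, s5, s6}.
States satisfying A[doorOpen U requested]: {s0, s2, s3, s4, s5, s6}.
States satisfying AG ¬alarm: ∅.
States satisfying AF AG ¬alarm: ∅.
States satisfying A[doorOpen U requested] ∧ AF AG ¬alarm: ∅.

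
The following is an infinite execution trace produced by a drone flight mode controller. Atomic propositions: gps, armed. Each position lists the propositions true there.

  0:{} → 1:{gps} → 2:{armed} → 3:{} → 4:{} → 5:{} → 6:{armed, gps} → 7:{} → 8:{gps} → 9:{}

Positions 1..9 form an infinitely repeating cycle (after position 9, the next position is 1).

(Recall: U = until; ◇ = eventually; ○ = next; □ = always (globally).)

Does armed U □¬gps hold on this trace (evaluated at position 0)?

No

Walking from position 0: at position 0, □¬gps has not yet held and armed fails, so armed U □¬gps is false.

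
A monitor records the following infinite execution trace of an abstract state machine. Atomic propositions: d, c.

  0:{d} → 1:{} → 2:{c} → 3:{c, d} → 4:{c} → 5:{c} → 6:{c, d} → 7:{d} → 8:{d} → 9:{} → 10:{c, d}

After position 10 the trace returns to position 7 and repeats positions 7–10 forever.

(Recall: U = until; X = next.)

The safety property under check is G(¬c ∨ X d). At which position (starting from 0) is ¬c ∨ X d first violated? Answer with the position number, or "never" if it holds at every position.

Check ¬c ∨ X d at each position in order: 0 ✓, 1 ✓, 2 ✓.
At position 3 the labels are {c, d} and the next position 4 has {c}, so ¬c ∨ X d is false there. This is the first violation.

3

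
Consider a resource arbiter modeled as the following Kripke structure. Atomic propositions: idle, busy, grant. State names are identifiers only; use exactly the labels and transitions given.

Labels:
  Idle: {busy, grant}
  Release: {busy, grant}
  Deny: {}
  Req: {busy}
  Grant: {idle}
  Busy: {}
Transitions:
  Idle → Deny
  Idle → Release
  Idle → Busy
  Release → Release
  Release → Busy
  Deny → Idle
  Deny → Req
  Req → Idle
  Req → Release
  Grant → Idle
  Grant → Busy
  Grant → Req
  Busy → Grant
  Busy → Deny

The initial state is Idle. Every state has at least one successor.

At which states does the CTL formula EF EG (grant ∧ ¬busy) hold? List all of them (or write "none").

States satisfying EG (grant ∧ ¬busy): ∅.
States satisfying EF EG (grant ∧ ¬busy): ∅.

none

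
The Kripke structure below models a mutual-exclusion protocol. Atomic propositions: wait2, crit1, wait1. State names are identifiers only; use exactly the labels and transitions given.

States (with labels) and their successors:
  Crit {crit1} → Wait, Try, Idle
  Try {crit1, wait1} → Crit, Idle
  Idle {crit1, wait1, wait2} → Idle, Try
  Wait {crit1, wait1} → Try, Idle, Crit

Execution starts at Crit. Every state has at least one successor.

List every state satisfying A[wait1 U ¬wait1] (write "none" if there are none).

{Crit}

States satisfying wait1: {Try, Idle, Wait}.
States satisfying ¬wait1: {Crit}.
States satisfying A[wait1 U ¬wait1]: {Crit}.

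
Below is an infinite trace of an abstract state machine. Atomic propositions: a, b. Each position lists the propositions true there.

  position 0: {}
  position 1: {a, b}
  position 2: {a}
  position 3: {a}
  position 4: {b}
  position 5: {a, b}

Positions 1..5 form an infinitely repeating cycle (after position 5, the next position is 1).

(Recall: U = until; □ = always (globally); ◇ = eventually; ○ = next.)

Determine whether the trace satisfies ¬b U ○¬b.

Walking from position 0: ○¬b first holds at position 1, and ¬b holds at every earlier position along the way, so ¬b U ○¬b holds.

Holds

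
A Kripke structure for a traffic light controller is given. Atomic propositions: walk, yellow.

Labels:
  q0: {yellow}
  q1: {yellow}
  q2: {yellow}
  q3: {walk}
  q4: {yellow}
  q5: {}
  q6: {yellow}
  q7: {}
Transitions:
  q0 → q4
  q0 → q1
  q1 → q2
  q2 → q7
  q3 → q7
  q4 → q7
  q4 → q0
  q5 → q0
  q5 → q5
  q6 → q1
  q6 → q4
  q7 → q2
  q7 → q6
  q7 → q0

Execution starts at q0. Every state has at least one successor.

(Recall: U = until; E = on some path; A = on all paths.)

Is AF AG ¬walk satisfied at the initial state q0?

States satisfying AG ¬walk: {q0, q1, q2, q4, q5, q6, q7}.
States satisfying AF AG ¬walk: {q0, q1, q2, q3, q4, q5, q6, q7}.
q0 ∈ Sat(AF AG ¬walk).

Satisfied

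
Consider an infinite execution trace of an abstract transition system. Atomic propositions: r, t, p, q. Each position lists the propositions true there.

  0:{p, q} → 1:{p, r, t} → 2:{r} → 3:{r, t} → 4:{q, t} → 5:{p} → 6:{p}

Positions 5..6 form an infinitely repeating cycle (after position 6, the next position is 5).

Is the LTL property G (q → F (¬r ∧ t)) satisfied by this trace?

q → F (¬r ∧ t) holds at every position 0..6, and those are all positions ever visited, so G (q → F (¬r ∧ t)) holds.
Positions where q holds: 0, 4.
Check F (¬r ∧ t) at each: 0→ok, 4→ok.

Satisfied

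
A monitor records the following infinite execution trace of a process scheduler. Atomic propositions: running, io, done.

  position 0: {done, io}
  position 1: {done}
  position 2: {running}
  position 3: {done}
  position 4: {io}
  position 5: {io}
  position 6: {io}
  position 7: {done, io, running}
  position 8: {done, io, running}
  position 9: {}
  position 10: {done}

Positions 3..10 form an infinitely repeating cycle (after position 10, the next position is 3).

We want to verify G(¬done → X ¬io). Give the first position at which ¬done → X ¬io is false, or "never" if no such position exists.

4

Check ¬done → X ¬io at each position in order: 0 ✓, 1 ✓, 2 ✓, 3 ✓.
At position 4 the labels are {io} and the next position 5 has {io}, so ¬done → X ¬io is false there. This is the first violation.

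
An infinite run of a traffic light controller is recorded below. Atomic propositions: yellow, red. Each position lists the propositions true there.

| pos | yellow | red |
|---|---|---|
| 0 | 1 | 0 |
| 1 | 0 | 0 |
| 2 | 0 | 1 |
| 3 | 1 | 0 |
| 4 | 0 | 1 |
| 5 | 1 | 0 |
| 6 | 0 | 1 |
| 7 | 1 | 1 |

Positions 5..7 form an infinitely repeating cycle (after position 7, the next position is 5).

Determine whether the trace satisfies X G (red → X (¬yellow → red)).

Satisfied

The position after 0 is 1; G (red → X (¬yellow → red)) is true there.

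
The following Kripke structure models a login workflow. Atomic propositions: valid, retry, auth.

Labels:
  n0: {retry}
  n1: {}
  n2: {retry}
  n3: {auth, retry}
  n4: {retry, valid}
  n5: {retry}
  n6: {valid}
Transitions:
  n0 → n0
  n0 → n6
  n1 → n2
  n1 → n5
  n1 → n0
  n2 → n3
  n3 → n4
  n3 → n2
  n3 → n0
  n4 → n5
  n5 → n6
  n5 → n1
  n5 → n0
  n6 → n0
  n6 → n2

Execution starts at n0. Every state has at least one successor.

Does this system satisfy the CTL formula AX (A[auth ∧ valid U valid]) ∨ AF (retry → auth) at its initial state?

No

States satisfying A[auth ∧ valid U valid]: {n4, n6}.
States satisfying AX (A[auth ∧ valid U valid]): ∅.
States satisfying retry → auth: {n1, n3, n6}.
States satisfying AF (retry → auth): {n1, n2, n3, n6}.
States satisfying AX (A[auth ∧ valid U valid]) ∨ AF (retry → auth): {n1, n2, n3, n6}.
n0 ∉ Sat(AX (A[auth ∧ valid U valid]) ∨ AF (retry → auth)).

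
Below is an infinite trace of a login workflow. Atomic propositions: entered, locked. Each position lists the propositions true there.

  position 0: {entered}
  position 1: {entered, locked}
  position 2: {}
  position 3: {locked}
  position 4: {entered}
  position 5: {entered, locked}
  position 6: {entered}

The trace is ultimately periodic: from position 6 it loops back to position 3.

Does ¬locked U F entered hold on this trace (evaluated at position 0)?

Holds

Walking from position 0: F entered first holds at position 0, and ¬locked holds at every earlier position along the way, so ¬locked U F entered holds.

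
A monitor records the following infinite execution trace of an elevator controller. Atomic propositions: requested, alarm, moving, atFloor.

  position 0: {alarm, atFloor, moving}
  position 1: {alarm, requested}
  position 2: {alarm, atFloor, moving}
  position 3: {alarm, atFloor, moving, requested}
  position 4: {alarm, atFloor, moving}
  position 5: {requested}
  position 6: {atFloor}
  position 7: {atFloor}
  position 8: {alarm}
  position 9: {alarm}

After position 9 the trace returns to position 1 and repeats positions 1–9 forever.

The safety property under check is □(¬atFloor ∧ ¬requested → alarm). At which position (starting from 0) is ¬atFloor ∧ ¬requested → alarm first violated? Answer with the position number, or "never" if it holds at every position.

never

¬atFloor ∧ ¬requested → alarm holds at every position 0..9, and those are all the positions the trace ever visits, so the invariant □(¬atFloor ∧ ¬requested → alarm) is never violated.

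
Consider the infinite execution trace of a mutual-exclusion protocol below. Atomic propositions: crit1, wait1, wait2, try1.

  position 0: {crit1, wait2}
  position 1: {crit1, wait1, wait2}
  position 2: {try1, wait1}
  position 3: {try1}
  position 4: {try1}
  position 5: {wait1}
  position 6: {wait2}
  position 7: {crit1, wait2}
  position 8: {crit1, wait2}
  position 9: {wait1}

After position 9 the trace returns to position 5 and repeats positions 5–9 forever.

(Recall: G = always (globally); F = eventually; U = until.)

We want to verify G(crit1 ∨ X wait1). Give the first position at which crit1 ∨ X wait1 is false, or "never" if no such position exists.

Check crit1 ∨ X wait1 at each position in order: 0 ✓, 1 ✓.
At position 2 the labels are {try1, wait1} and the next position 3 has {try1}, so crit1 ∨ X wait1 is false there. This is the first violation.

2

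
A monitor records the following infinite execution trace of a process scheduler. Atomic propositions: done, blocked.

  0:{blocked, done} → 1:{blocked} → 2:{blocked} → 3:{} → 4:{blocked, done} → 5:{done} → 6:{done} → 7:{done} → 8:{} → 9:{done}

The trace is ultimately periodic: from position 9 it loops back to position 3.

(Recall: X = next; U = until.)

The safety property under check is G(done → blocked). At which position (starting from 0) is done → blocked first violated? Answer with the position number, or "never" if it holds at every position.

5

Check done → blocked at each position in order: 0 ✓, 1 ✓, 2 ✓, 3 ✓, 4 ✓.
At position 5 the labels are {done}, so done → blocked is false there. This is the first violation.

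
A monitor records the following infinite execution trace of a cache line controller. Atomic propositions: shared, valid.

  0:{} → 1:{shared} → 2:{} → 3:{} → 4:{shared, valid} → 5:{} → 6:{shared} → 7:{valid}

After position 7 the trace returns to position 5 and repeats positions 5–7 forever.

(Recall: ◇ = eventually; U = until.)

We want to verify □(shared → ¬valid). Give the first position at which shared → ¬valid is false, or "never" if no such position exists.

4

Check shared → ¬valid at each position in order: 0 ✓, 1 ✓, 2 ✓, 3 ✓.
At position 4 the labels are {shared, valid}, so shared → ¬valid is false there. This is the first violation.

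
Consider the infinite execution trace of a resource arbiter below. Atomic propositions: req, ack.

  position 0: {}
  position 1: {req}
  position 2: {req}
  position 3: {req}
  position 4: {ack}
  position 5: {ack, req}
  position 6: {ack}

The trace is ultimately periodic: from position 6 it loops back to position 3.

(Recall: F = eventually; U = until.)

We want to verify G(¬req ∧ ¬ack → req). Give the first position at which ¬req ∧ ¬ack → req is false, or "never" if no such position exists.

At position 0 the labels are {}, so ¬req ∧ ¬ack → req is false there. This is the first violation.

0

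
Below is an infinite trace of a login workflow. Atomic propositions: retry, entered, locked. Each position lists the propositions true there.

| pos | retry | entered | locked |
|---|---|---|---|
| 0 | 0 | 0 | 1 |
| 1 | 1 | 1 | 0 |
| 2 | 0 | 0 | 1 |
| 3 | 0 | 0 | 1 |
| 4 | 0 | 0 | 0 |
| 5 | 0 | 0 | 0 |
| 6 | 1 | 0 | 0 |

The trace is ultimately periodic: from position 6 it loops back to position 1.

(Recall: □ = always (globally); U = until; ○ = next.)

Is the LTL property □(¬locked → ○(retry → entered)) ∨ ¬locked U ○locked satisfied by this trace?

¬locked → ○(retry → entered) must hold at every position from 0 onward. It fails at position 5, so □(¬locked → ○(retry → entered)) is false.
Positions where ¬locked holds: 1, 4, 5, 6.
Check ○(retry → entered) at each: 1→ok, 4→ok, 5→fails, 6→ok.
Walking from position 0: at position 0, ○locked has not yet held and ¬locked fails, so ¬locked U ○locked is false.
At position 0: □(¬locked → ○(retry → entered)) is false; ¬locked U ○locked is false; so □(¬locked → ○(retry → entered)) ∨ ¬locked U ○locked is false.

Does not hold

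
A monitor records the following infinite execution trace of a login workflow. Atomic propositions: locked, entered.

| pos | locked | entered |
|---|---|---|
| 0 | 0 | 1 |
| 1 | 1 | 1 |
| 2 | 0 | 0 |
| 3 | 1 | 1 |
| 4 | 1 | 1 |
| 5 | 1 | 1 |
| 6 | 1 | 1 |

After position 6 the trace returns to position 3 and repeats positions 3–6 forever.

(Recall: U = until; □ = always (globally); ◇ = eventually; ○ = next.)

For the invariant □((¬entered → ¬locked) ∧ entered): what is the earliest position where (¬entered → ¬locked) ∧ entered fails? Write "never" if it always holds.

Check (¬entered → ¬locked) ∧ entered at each position in order: 0 ✓, 1 ✓.
At position 2 the labels are {}, so (¬entered → ¬locked) ∧ entered is false there. This is the first violation.

2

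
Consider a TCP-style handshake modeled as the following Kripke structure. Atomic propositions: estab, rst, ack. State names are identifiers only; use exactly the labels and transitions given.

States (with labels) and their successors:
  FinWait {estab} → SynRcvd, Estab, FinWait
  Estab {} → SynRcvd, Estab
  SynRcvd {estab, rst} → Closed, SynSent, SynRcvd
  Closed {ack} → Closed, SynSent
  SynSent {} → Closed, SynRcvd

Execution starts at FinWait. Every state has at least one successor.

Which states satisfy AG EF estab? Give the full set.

{FinWait, Estab, SynRcvd, Closed, SynSent}

States satisfying EF estab: {FinWait, Estab, SynRcvd, Closed, SynSent}.
States satisfying AG EF estab: {FinWait, Estab, SynRcvd, Closed, SynSent}.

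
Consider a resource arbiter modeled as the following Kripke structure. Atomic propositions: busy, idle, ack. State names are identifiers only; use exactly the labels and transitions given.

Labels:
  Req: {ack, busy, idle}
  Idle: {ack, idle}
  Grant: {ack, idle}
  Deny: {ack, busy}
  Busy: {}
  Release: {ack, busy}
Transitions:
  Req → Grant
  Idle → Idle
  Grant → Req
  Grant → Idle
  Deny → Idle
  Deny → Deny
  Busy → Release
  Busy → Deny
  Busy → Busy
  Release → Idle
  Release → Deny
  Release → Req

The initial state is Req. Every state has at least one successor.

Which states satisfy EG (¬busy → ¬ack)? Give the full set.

States satisfying ¬busy → ¬ack: {Req, Deny, Busy, Release}.
States satisfying EG (¬busy → ¬ack): {Deny, Busy, Release}.

{Deny, Busy, Release}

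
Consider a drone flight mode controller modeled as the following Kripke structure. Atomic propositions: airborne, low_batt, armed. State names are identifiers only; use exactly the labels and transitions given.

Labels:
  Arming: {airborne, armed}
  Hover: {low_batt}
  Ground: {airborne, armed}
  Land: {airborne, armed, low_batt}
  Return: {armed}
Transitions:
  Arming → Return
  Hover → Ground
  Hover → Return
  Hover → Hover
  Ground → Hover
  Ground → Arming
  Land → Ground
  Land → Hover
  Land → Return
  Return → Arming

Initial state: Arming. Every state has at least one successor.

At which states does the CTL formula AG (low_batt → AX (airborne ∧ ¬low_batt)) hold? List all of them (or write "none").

{Arming, Return}

States satisfying low_batt → AX (airborne ∧ ¬low_batt): {Arming, Ground, Return}.
States satisfying AG (low_batt → AX (airborne ∧ ¬low_batt)): {Arming, Return}.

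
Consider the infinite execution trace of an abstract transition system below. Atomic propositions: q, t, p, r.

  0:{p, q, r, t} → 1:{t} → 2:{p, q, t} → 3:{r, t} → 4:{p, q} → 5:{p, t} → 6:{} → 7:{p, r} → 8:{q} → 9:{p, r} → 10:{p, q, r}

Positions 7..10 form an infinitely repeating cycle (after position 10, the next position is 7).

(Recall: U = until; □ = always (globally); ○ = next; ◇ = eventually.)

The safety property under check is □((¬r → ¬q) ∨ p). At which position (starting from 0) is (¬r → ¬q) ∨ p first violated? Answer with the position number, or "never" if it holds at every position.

8

Check (¬r → ¬q) ∨ p at each position in order: 0 ✓, 1 ✓, 2 ✓, 3 ✓, 4 ✓, 5 ✓, 6 ✓, 7 ✓.
At position 8 the labels are {q}, so (¬r → ¬q) ∨ p is false there. This is the first violation.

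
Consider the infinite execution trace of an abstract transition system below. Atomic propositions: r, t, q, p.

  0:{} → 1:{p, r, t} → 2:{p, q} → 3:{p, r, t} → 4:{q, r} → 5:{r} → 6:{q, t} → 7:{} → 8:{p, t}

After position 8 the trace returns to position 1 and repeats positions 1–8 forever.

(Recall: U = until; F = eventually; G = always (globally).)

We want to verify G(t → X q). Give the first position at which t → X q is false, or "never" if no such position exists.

Check t → X q at each position in order: 0 ✓, 1 ✓, 2 ✓, 3 ✓, 4 ✓, 5 ✓.
At position 6 the labels are {q, t} and the next position 7 has {}, so t → X q is false there. This is the first violation.

6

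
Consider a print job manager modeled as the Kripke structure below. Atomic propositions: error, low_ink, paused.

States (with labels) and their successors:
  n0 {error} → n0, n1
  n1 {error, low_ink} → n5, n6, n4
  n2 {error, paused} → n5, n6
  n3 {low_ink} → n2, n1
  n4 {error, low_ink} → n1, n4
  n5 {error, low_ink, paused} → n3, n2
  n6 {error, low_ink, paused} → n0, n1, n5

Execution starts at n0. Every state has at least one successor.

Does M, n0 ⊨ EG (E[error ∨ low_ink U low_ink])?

Yes

States satisfying E[error ∨ low_ink U low_ink]: {n0, n1, n2, n3, n4, n5, n6}.
States satisfying EG (E[error ∨ low_ink U low_ink]): {n0, n1, n2, n3, n4, n5, n6}.
n0 ∈ Sat(EG (E[error ∨ low_ink U low_ink])).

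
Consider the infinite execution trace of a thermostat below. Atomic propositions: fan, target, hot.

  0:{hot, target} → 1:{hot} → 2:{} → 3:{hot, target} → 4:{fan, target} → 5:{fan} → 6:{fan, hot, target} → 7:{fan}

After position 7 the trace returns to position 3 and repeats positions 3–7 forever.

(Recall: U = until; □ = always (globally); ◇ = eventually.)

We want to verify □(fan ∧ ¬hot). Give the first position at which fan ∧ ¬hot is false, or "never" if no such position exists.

0

At position 0 the labels are {hot, target}, so fan ∧ ¬hot is false there. This is the first violation.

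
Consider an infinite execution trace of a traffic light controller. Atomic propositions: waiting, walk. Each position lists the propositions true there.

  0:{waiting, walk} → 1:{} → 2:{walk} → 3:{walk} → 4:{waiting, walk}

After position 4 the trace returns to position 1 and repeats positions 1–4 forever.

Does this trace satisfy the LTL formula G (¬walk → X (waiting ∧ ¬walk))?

No

¬walk → X (waiting ∧ ¬walk) must hold at every position from 0 onward. It fails at position 1, so G (¬walk → X (waiting ∧ ¬walk)) is false.
Positions where ¬walk holds: 1.
Check X (waiting ∧ ¬walk) at each: 1→fails.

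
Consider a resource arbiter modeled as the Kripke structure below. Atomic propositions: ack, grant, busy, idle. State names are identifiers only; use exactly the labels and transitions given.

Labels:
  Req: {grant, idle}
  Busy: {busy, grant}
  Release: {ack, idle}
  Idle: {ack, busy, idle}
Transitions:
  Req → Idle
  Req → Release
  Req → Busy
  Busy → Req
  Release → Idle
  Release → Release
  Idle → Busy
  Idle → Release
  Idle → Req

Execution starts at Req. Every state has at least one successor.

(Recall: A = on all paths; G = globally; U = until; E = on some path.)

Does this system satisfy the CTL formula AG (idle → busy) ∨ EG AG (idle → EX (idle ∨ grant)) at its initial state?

States satisfying idle → busy: {Busy, Idle}.
States satisfying AG (idle → busy): ∅.
States satisfying AG (idle → EX (idle ∨ grant)): {Req, Busy, Release, Idle}.
States satisfying EG AG (idle → EX (idle ∨ grant)): {Req, Busy, Release, Idle}.
States satisfying AG (idle → busy) ∨ EG AG (idle → EX (idle ∨ grant)): {Req, Busy, Release, Idle}.
Req ∈ Sat(AG (idle → busy) ∨ EG AG (idle → EX (idle ∨ grant))).

Yes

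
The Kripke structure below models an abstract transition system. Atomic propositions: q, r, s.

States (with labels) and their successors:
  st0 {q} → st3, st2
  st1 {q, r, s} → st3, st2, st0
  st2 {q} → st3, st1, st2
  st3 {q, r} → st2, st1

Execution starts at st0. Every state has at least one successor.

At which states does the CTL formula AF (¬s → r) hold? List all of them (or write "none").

{st1, st3}

States satisfying ¬s → r: {st1, st3}.
States satisfying AF (¬s → r): {st1, st3}.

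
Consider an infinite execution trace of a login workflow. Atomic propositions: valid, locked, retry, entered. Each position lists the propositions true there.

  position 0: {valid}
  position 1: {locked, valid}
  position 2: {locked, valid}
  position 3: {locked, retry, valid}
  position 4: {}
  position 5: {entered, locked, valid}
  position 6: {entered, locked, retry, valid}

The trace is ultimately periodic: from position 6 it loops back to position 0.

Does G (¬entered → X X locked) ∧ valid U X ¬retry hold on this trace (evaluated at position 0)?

No

¬entered → X X locked must hold at every position from 0 onward. It fails at position 2, so G (¬entered → X X locked) is false.
Positions where ¬entered holds: 0, 1, 2, 3, 4.
Check X X locked at each: 0→ok, 1→ok, 2→fails, 3→ok, 4→ok.
Walking from position 0: X ¬retry first holds at position 0, and valid holds at every earlier position along the way, so valid U X ¬retry holds.
At position 0: G (¬entered → X X locked) is false; valid U X ¬retry is true; so G (¬entered → X X locked) ∧ valid U X ¬retry is false.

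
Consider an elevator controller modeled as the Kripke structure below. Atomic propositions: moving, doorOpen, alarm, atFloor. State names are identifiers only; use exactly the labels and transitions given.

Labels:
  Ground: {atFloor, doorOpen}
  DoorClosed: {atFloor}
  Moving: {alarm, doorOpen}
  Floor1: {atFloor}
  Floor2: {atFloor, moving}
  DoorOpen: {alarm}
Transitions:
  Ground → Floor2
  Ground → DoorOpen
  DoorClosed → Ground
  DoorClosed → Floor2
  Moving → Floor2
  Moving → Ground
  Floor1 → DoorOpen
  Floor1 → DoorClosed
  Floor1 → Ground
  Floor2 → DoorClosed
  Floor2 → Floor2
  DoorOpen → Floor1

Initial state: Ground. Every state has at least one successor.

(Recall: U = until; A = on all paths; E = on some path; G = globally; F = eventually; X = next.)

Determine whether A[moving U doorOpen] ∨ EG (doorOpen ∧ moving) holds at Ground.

Holds

States satisfying moving: {Floor2}.
States satisfying doorOpen: {Ground, Moving}.
States satisfying A[moving U doorOpen]: {Ground, Moving}.
States satisfying doorOpen ∧ moving: ∅.
States satisfying EG (doorOpen ∧ moving): ∅.
States satisfying A[moving U doorOpen] ∨ EG (doorOpen ∧ moving): {Ground, Moving}.
Ground ∈ Sat(A[moving U doorOpen] ∨ EG (doorOpen ∧ moving)).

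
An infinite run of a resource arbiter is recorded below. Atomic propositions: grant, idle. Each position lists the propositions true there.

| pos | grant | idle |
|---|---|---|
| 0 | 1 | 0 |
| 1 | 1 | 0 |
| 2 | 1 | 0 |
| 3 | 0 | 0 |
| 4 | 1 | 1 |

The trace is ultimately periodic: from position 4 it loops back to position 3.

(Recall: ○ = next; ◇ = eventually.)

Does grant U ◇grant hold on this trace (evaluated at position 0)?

Holds

Walking from position 0: ◇grant first holds at position 0, and grant holds at every earlier position along the way, so grant U ◇grant holds.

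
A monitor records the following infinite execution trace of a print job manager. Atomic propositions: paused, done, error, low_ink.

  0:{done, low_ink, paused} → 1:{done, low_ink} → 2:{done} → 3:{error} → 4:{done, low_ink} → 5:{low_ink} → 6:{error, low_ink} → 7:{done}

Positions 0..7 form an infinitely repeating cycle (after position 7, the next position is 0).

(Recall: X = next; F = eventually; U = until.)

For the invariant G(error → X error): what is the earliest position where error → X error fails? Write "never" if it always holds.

Check error → X error at each position in order: 0 ✓, 1 ✓, 2 ✓.
At position 3 the labels are {error} and the next position 4 has {done, low_ink}, so error → X error is false there. This is the first violation.

3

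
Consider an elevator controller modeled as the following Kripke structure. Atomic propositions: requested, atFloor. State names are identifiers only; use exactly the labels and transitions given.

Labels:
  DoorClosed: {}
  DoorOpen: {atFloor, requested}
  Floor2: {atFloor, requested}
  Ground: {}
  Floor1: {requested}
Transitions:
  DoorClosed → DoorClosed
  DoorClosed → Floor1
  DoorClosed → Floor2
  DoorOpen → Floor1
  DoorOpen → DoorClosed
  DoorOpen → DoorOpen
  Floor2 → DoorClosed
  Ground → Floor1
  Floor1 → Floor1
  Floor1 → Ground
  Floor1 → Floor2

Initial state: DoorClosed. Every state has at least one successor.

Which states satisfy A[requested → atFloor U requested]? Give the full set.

States satisfying requested → atFloor: {DoorClosed, DoorOpen, Floor2, Ground}.
States satisfying requested: {DoorOpen, Floor2, Floor1}.
States satisfying A[requested → atFloor U requested]: {DoorOpen, Floor2, Ground, Floor1}.

{DoorOpen, Floor2, Ground, Floor1}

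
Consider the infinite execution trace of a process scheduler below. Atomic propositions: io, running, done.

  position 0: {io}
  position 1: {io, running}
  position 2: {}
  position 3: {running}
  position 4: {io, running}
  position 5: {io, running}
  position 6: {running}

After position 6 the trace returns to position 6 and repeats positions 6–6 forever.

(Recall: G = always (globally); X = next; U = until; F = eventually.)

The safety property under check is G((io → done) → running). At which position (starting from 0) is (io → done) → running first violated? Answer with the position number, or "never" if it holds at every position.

2

Check (io → done) → running at each position in order: 0 ✓, 1 ✓.
At position 2 the labels are {}, so (io → done) → running is false there. This is the first violation.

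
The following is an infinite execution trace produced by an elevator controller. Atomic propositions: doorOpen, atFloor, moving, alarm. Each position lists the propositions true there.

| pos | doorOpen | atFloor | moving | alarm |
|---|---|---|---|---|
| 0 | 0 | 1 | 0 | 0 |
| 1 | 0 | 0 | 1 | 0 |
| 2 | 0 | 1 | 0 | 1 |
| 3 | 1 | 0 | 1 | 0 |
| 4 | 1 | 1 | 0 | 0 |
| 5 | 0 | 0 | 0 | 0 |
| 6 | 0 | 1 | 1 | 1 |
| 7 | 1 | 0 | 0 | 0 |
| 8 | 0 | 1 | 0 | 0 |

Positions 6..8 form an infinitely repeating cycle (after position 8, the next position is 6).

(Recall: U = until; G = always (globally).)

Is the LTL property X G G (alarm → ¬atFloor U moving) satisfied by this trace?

The position after 0 is 1; G G (alarm → ¬atFloor U moving) is false there.

Does not hold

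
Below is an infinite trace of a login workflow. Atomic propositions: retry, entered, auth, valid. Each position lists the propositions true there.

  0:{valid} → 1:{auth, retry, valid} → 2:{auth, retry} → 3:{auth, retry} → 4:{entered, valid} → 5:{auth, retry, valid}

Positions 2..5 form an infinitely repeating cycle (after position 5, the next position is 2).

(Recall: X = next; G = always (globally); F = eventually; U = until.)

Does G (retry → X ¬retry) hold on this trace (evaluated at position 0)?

retry → X ¬retry must hold at every position from 0 onward. It fails at position 1, so G (retry → X ¬retry) is false.
Positions where retry holds: 1, 2, 3, 5.
Check X ¬retry at each: 1→fails, 2→fails, 3→ok, 5→fails.

No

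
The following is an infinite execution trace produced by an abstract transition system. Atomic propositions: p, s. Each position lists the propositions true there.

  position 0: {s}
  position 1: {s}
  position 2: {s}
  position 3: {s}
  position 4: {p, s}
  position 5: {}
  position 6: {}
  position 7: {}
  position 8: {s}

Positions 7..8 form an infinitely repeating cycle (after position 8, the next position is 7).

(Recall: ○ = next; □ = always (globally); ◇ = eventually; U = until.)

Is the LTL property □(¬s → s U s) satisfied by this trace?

¬s → s U s must hold at every position from 0 onward. It fails at position 5, so □(¬s → s U s) is false.
Positions where ¬s holds: 5, 6, 7.
Check s U s at each: 5→fails, 6→fails, 7→fails.

Violated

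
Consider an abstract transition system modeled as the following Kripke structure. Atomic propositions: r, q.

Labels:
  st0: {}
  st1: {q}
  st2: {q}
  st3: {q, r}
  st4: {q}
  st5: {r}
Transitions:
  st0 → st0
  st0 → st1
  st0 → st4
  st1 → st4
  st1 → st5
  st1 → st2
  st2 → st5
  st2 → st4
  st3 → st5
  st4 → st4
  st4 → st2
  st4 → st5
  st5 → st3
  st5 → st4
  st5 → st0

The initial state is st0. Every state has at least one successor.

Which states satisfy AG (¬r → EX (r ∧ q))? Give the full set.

States satisfying ¬r → EX (r ∧ q): {st3, st5}.
States satisfying AG (¬r → EX (r ∧ q)): ∅.

none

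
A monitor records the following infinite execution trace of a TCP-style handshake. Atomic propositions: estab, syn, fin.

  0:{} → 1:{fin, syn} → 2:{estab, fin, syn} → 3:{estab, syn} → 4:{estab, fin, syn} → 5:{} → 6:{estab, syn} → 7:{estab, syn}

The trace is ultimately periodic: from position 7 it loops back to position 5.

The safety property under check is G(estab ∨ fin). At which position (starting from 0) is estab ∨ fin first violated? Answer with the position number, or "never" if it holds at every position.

At position 0 the labels are {}, so estab ∨ fin is false there. This is the first violation.

0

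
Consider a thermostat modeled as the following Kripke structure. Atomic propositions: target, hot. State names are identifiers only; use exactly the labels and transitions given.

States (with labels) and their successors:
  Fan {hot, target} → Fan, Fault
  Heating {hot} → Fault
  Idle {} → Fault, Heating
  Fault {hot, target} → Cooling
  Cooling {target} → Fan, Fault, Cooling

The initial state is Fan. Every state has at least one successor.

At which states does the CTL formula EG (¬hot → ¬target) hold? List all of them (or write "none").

States satisfying ¬hot → ¬target: {Fan, Heating, Idle, Fault}.
States satisfying EG (¬hot → ¬target): {Fan}.

{Fan}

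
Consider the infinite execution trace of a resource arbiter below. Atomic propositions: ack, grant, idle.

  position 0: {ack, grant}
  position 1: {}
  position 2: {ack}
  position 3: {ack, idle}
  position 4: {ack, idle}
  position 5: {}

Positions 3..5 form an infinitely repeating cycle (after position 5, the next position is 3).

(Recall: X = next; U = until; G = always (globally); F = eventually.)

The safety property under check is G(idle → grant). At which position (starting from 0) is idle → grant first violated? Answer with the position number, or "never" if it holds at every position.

3

Check idle → grant at each position in order: 0 ✓, 1 ✓, 2 ✓.
At position 3 the labels are {ack, idle}, so idle → grant is false there. This is the first violation.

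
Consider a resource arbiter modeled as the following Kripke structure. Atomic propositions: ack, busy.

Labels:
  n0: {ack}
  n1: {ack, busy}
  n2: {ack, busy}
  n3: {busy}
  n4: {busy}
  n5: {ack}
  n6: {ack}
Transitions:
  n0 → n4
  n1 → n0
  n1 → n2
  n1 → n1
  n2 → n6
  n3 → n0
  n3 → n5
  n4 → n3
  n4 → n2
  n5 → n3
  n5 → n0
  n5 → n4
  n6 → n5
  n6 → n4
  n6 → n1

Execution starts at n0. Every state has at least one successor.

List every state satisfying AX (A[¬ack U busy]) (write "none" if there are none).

States satisfying A[¬ack U busy]: {n1, n2, n3, n4}.
States satisfying AX (A[¬ack U busy]): {n0, n4}.

{n0, n4}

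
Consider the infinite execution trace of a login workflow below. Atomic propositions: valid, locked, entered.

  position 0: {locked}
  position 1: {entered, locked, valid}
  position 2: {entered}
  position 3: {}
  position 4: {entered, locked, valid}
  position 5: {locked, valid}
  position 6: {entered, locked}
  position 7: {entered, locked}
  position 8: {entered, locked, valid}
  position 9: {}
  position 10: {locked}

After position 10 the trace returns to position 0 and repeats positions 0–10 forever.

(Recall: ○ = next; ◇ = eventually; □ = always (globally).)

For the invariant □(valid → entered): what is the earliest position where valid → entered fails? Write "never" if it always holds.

Check valid → entered at each position in order: 0 ✓, 1 ✓, 2 ✓, 3 ✓, 4 ✓.
At position 5 the labels are {locked, valid}, so valid → entered is false there. This is the first violation.

5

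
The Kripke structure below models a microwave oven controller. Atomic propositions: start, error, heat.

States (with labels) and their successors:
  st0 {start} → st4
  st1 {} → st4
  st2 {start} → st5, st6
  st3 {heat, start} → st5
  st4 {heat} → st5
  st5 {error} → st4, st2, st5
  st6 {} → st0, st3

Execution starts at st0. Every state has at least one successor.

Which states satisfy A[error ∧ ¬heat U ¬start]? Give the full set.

States satisfying error ∧ ¬heat: {st5}.
States satisfying ¬start: {st1, st4, st5, st6}.
States satisfying A[error ∧ ¬heat U ¬start]: {st1, st4, st5, st6}.

{st1, st4, st5, st6}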